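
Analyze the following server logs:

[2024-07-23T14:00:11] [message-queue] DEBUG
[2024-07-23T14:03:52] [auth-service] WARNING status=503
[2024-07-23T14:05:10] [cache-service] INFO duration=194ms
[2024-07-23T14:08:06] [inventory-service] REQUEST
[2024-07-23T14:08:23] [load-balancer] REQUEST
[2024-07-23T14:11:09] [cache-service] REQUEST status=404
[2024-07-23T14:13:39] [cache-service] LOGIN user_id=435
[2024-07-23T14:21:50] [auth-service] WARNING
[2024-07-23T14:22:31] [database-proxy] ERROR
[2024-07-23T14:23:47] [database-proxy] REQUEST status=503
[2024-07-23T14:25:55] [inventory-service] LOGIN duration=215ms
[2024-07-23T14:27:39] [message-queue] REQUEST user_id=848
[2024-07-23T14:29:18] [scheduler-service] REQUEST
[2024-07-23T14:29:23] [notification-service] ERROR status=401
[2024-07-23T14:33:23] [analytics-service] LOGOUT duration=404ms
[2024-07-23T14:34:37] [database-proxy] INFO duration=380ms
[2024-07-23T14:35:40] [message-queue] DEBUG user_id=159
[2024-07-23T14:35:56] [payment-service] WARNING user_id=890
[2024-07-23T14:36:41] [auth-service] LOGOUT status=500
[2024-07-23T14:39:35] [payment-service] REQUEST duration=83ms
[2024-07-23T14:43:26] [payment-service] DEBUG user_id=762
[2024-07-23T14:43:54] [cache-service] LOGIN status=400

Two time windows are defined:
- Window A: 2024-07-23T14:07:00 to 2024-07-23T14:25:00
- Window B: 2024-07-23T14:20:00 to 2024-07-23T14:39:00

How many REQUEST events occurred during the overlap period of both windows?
1

To find overlap events:

1. Window A: 2024-07-23T14:07:00 to 2024-07-23T14:25:00
2. Window B: 2024-07-23T14:20:00 to 2024-07-23T14:39:00
3. Overlap period: 2024-07-23T14:20:00 to 2024-07-23T14:25:00
4. Count REQUEST events in overlap: 1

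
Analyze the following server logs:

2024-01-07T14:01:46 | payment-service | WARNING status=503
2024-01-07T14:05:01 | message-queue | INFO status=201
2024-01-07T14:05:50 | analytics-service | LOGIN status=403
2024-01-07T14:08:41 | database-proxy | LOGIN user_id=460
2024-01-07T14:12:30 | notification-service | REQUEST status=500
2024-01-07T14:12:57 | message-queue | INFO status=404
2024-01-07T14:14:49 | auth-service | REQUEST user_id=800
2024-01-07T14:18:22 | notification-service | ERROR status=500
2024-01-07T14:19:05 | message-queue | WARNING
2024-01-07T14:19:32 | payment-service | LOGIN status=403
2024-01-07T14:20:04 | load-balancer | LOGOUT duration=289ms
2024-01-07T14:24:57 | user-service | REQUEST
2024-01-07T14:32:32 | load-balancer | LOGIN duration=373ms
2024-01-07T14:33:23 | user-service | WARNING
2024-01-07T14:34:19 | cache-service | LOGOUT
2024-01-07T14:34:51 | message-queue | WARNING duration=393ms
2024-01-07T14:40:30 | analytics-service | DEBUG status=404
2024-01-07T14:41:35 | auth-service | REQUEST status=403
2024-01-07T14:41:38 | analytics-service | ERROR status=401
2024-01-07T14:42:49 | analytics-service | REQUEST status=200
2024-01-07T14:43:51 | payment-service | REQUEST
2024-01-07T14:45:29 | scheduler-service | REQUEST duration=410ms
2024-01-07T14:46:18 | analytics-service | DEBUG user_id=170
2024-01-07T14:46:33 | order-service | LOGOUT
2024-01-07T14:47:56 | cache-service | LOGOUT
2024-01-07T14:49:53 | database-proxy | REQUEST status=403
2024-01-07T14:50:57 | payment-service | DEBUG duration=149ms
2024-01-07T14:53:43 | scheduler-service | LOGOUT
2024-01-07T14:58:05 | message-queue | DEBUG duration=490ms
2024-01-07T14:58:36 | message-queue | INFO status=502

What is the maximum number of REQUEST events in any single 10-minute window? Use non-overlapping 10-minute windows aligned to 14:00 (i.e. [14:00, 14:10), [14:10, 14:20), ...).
5

To find the burst window:

1. Divide the log period into non-overlapping 10-minute windows starting at 14:00
2. Count REQUEST events in each window
3. Find the window with maximum count
4. Maximum events in a window: 5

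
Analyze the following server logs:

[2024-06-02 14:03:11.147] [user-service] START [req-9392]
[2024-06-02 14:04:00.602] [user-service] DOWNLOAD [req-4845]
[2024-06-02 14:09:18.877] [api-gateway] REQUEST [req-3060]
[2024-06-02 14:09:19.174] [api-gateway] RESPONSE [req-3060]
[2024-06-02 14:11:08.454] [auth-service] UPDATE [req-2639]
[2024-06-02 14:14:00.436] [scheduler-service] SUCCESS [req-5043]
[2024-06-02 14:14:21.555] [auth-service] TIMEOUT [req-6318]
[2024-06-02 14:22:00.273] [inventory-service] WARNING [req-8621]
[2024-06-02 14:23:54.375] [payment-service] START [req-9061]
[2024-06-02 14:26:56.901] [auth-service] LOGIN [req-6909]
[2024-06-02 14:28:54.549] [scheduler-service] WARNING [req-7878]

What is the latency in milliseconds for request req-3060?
297

To calculate latency:

1. Find REQUEST with id req-3060: 2024-06-02 14:09:18.877
2. Find RESPONSE with id req-3060: 2024-06-02 14:09:19.174
3. Latency: 2024-06-02 14:09:19.174 - 2024-06-02 14:09:18.877 = 297ms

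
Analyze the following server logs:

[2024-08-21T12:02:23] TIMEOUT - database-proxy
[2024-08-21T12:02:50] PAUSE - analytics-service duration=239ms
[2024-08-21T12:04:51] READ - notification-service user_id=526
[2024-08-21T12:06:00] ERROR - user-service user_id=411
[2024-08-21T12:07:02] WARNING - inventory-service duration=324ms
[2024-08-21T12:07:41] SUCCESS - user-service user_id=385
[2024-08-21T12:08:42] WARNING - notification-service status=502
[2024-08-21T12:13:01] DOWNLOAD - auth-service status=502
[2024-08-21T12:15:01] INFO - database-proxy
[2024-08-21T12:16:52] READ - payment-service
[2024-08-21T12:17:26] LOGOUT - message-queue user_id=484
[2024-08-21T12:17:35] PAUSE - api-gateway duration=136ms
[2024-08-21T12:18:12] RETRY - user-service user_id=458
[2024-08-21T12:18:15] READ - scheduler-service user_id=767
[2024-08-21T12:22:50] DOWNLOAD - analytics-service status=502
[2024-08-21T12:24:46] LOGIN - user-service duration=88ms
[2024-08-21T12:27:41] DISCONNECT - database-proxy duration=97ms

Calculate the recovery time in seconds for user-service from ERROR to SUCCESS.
101

To calculate recovery time:

1. Find ERROR event for user-service: 2024-08-21T12:06:00
2. Find next SUCCESS event for user-service: 2024-08-21T12:07:41
3. Recovery time: 2024-08-21T12:07:41 - 2024-08-21T12:06:00 = 101 seconds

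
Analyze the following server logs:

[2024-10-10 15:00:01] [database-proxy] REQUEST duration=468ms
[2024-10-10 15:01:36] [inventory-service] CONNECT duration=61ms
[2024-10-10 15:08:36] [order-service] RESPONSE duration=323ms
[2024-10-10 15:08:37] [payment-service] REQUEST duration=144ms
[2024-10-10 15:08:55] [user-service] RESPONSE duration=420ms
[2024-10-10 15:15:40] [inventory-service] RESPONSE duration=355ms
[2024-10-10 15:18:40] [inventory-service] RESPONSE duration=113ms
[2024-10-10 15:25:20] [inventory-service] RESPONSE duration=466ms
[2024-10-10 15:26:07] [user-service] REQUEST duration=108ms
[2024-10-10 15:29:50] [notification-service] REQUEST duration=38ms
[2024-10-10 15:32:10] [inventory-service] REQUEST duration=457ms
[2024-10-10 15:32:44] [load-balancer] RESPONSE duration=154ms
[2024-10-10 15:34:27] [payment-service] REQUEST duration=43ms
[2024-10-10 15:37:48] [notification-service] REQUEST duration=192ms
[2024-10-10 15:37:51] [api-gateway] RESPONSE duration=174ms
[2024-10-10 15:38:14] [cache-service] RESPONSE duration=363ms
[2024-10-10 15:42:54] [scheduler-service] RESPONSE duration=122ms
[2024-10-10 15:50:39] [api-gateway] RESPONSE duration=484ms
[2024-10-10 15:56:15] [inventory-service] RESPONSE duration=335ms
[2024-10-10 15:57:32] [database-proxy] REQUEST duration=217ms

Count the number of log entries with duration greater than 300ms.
9

To count timeouts:

1. Threshold: 300ms
2. Extract duration from each log entry
3. Count entries where duration > 300
4. Timeout count: 9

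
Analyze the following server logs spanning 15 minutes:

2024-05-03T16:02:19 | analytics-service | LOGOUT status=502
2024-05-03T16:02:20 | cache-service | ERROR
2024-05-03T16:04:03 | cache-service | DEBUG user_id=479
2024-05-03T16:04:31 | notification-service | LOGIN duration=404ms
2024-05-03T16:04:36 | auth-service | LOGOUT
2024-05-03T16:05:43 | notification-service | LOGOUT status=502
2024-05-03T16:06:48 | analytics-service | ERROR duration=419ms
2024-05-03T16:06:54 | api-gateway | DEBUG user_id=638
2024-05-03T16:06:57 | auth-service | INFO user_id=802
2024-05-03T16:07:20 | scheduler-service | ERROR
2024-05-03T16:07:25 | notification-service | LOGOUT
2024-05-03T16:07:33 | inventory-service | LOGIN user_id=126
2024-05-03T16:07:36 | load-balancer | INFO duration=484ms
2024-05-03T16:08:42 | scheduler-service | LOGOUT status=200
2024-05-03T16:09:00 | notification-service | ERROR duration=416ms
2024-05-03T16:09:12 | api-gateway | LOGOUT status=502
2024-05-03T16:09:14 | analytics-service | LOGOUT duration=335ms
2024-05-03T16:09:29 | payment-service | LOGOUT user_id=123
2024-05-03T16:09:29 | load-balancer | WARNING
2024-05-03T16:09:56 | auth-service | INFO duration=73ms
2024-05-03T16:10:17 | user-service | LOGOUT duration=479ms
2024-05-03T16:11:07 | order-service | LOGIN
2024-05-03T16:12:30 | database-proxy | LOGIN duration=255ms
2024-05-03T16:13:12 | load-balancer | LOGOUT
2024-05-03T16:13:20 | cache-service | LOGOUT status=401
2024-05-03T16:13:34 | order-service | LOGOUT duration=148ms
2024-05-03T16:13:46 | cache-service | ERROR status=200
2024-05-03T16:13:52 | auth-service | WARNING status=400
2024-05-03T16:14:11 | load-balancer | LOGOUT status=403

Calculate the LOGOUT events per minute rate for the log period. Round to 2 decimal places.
0.87

To calculate the rate:

1. Count total LOGOUT events: 13
2. Total time period: 15 minutes
3. Rate = 13 / 15 = 0.87 events per minute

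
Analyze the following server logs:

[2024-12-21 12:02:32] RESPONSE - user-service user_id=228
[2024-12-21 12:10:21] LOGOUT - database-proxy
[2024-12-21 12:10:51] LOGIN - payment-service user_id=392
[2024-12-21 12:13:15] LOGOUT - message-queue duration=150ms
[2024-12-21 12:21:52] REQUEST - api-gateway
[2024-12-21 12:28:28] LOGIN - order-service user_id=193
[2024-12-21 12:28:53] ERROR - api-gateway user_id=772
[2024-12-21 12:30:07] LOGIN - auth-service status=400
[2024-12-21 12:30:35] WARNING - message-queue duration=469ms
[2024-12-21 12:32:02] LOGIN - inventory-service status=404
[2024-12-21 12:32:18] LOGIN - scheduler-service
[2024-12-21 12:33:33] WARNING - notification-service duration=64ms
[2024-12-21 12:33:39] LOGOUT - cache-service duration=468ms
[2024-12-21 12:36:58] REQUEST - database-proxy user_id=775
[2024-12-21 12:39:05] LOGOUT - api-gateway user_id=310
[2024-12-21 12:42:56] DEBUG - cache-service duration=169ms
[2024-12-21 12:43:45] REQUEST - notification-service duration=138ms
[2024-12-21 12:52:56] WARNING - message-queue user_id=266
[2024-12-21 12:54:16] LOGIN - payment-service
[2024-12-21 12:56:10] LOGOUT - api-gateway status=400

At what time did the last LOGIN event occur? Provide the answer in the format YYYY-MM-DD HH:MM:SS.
2024-12-21 12:54:16

To find the last event:

1. Filter for all LOGIN events
2. Sort by timestamp
3. Select the last one
4. Timestamp: 2024-12-21 12:54:16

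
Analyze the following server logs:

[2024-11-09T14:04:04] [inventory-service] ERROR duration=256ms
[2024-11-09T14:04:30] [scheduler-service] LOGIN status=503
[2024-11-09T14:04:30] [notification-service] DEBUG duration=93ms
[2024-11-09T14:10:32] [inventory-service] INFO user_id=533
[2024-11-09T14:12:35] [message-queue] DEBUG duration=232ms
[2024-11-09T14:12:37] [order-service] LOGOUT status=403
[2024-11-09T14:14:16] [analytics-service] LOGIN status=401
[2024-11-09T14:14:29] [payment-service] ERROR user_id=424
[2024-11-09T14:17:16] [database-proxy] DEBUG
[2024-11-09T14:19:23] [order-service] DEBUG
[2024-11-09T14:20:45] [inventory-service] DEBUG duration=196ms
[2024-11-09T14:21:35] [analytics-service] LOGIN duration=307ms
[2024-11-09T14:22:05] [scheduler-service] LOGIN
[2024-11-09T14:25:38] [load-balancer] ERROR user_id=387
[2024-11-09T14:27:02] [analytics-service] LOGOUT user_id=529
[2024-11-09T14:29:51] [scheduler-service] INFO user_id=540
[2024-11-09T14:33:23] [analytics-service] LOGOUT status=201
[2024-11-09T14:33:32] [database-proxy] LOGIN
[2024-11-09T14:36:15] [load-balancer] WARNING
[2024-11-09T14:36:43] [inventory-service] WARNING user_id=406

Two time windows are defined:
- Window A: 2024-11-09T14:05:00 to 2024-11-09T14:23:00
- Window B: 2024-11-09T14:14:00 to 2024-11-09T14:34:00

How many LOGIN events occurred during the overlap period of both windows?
3

To find overlap events:

1. Window A: 2024-11-09T14:05:00 to 2024-11-09T14:23:00
2. Window B: 2024-11-09T14:14:00 to 2024-11-09T14:34:00
3. Overlap period: 2024-11-09T14:14:00 to 2024-11-09T14:23:00
4. Count LOGIN events in overlap: 3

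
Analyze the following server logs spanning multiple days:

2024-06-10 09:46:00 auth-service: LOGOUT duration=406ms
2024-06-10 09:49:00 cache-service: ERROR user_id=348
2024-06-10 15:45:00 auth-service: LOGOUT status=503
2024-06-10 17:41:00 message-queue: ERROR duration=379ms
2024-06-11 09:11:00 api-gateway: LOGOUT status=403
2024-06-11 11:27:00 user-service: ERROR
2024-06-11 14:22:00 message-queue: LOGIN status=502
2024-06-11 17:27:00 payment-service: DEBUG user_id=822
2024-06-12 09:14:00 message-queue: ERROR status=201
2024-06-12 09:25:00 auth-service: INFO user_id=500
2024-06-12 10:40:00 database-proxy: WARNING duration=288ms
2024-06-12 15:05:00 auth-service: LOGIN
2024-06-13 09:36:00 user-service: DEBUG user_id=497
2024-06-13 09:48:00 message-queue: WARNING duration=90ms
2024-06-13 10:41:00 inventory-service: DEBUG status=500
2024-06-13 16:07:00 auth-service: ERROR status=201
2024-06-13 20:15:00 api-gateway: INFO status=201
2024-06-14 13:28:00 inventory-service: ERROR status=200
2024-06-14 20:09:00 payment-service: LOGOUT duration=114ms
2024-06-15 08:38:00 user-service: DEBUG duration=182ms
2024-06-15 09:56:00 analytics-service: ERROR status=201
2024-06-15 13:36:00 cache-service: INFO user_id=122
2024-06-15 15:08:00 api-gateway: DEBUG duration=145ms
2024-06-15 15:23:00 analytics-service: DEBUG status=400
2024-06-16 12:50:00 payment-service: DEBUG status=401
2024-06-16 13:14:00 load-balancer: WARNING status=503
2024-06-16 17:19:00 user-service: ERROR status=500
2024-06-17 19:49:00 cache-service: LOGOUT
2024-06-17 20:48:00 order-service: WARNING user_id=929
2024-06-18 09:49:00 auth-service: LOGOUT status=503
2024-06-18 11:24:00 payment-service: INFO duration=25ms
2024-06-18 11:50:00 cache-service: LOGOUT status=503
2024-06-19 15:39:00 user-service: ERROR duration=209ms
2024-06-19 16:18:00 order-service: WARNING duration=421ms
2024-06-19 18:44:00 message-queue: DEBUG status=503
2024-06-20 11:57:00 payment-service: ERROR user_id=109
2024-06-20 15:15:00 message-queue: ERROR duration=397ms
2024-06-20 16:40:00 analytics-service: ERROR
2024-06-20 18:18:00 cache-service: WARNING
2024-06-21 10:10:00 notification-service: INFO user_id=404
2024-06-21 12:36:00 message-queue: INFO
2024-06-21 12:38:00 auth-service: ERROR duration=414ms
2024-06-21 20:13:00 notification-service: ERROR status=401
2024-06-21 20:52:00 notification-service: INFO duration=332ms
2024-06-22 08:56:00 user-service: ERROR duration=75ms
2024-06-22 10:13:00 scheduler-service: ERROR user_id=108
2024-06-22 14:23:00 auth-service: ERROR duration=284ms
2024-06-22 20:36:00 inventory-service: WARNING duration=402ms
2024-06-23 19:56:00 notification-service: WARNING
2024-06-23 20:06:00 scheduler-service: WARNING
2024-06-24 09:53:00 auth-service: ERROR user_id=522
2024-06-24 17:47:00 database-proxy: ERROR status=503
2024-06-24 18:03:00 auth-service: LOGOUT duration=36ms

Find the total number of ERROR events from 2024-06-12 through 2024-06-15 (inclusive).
4

To filter by date range:

1. Date range: 2024-06-12 through 2024-06-15, both dates inclusive
2. Filter for ERROR events whose date falls in this range
3. Count matching events: 4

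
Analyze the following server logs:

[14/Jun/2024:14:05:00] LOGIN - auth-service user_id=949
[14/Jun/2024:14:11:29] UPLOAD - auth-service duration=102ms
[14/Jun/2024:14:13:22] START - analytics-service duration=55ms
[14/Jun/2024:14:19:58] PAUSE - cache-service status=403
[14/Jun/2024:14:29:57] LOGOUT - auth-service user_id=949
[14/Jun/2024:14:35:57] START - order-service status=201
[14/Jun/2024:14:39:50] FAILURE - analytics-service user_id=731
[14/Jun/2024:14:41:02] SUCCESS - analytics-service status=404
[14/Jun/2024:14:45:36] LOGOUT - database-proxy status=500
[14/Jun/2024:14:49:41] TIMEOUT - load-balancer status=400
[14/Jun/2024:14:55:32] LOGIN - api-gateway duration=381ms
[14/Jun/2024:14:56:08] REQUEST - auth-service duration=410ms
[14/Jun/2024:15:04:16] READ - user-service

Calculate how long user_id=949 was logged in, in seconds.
1497

To calculate session duration:

1. Find LOGIN event for user_id=949: 14/Jun/2024:14:05:00
2. Find LOGOUT event for user_id=949: 14/Jun/2024:14:29:57
3. Session duration: 14/Jun/2024:14:29:57 - 14/Jun/2024:14:05:00 = 1497 seconds (24 minutes)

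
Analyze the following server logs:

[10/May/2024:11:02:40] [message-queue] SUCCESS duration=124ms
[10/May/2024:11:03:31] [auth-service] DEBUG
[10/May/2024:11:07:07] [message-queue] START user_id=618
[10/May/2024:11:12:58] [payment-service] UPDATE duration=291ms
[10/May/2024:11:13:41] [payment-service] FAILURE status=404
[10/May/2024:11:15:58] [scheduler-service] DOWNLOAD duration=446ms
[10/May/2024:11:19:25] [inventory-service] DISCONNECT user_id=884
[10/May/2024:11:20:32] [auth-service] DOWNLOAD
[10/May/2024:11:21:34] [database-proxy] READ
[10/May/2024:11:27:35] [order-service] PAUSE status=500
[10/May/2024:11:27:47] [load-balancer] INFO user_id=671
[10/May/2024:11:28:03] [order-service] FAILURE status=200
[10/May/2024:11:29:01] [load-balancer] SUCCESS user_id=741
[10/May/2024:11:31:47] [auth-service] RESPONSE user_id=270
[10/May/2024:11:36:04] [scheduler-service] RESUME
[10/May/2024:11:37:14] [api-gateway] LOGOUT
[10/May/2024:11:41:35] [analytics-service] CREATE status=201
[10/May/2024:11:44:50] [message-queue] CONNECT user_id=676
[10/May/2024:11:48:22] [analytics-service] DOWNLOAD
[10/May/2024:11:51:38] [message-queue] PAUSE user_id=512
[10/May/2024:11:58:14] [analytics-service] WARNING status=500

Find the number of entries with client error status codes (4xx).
1

To find matching entries:

1. Pattern to match: client error status codes (4xx)
2. Scan each log entry for the pattern
3. Count matches: 1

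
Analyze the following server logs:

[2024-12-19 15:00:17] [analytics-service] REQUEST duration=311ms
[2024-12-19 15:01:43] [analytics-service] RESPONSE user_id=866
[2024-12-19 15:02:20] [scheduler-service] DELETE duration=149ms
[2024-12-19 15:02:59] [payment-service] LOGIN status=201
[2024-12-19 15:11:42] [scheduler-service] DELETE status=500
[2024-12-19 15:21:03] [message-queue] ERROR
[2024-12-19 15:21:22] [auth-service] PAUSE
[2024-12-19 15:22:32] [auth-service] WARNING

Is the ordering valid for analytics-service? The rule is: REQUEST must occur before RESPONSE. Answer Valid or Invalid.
Valid

To validate ordering:

1. Required order: REQUEST → RESPONSE
2. Rule: REQUEST must occur before RESPONSE
3. Check actual order of events for analytics-service
4. Result: Valid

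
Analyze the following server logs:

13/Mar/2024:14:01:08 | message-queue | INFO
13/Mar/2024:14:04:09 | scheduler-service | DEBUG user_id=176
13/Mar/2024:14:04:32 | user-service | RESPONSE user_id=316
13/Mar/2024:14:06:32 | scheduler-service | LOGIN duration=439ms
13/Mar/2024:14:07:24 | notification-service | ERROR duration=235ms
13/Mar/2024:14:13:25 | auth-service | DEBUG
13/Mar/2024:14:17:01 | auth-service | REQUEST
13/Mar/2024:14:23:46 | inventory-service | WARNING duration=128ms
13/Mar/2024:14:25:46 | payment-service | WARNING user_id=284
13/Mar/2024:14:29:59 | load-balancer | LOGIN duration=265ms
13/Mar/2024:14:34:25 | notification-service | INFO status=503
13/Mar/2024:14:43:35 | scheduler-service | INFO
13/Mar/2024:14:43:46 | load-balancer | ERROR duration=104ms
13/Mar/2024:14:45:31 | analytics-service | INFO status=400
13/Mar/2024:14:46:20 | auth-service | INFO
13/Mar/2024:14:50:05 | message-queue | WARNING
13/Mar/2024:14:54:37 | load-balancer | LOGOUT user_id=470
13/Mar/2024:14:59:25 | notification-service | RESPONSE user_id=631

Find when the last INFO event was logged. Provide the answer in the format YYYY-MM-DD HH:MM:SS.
2024-03-13 14:46:20

To find the last event:

1. Filter for all INFO events
2. Sort by timestamp
3. Select the last one
4. Timestamp: 2024-03-13 14:46:20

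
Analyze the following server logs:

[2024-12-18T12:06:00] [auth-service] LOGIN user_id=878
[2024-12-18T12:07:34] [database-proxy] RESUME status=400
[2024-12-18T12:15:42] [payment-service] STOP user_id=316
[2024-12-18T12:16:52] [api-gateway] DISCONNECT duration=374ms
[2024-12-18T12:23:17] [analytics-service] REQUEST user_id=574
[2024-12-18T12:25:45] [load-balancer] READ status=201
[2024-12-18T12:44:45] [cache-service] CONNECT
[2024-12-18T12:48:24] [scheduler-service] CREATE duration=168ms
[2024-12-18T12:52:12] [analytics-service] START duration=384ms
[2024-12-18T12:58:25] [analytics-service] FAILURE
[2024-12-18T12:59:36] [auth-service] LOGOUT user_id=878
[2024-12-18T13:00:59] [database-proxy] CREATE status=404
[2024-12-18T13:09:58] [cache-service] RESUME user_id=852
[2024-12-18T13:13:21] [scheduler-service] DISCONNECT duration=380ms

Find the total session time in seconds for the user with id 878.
3216

To calculate session duration:

1. Find LOGIN event for user_id=878: 2024-12-18T12:06:00
2. Find LOGOUT event for user_id=878: 2024-12-18T12:59:36
3. Session duration: 2024-12-18T12:59:36 - 2024-12-18T12:06:00 = 3216 seconds (53 minutes)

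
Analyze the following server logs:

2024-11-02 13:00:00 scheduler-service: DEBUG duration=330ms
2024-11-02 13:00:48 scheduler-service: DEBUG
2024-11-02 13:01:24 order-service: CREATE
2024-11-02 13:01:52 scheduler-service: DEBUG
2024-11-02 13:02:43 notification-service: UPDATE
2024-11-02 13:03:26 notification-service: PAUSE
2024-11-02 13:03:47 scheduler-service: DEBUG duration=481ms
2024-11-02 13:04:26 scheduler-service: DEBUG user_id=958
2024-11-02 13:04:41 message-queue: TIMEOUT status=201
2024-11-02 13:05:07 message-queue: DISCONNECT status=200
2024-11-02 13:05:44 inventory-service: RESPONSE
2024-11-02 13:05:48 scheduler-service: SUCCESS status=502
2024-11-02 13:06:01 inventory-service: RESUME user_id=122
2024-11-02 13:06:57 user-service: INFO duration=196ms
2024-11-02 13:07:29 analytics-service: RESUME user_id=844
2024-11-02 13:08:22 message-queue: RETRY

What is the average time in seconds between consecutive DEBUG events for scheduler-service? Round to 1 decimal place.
66.5

To calculate average interval:

1. Find all DEBUG events for scheduler-service in order
2. Calculate time gaps between consecutive events
3. Compute mean of gaps: 266 / 4 = 66.5 seconds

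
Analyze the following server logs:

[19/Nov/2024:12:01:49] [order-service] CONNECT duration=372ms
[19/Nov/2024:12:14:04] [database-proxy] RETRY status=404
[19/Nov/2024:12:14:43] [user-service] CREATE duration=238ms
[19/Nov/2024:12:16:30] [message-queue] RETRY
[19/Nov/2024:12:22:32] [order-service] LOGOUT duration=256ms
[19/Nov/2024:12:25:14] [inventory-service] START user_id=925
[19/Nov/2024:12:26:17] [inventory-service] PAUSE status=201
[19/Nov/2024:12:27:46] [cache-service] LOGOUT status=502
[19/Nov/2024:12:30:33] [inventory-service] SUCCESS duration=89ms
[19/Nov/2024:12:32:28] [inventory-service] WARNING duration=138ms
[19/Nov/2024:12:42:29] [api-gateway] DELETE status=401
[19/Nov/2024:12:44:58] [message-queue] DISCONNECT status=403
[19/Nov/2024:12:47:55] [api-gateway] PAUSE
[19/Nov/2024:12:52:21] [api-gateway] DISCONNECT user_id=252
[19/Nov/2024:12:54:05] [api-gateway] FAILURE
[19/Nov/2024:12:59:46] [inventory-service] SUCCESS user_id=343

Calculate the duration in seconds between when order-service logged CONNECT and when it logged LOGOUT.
1243

To find the time between events:

1. Locate the first CONNECT event for order-service: 19/Nov/2024:12:01:49
2. Locate the first LOGOUT event for order-service: 19/Nov/2024:12:22:32
3. Calculate the difference: 19/Nov/2024:12:22:32 - 19/Nov/2024:12:01:49 = 1243 seconds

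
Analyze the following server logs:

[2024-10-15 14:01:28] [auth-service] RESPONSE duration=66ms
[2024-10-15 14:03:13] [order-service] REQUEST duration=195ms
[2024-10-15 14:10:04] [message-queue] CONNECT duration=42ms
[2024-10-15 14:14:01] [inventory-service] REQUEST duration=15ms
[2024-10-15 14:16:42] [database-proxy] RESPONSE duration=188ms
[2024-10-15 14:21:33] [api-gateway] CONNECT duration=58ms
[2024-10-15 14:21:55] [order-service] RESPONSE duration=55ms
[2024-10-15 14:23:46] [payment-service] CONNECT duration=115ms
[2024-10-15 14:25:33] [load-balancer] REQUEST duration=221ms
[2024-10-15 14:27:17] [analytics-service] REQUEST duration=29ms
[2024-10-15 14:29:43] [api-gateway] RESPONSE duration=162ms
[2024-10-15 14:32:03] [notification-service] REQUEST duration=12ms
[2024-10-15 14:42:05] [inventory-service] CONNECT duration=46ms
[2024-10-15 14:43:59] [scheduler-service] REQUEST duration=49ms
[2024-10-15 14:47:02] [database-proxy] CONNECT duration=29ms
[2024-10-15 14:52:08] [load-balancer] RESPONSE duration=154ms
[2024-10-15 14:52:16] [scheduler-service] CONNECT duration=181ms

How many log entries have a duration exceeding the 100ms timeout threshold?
7

To count timeouts:

1. Threshold: 100ms
2. Extract duration from each log entry
3. Count entries where duration > 100
4. Timeout count: 7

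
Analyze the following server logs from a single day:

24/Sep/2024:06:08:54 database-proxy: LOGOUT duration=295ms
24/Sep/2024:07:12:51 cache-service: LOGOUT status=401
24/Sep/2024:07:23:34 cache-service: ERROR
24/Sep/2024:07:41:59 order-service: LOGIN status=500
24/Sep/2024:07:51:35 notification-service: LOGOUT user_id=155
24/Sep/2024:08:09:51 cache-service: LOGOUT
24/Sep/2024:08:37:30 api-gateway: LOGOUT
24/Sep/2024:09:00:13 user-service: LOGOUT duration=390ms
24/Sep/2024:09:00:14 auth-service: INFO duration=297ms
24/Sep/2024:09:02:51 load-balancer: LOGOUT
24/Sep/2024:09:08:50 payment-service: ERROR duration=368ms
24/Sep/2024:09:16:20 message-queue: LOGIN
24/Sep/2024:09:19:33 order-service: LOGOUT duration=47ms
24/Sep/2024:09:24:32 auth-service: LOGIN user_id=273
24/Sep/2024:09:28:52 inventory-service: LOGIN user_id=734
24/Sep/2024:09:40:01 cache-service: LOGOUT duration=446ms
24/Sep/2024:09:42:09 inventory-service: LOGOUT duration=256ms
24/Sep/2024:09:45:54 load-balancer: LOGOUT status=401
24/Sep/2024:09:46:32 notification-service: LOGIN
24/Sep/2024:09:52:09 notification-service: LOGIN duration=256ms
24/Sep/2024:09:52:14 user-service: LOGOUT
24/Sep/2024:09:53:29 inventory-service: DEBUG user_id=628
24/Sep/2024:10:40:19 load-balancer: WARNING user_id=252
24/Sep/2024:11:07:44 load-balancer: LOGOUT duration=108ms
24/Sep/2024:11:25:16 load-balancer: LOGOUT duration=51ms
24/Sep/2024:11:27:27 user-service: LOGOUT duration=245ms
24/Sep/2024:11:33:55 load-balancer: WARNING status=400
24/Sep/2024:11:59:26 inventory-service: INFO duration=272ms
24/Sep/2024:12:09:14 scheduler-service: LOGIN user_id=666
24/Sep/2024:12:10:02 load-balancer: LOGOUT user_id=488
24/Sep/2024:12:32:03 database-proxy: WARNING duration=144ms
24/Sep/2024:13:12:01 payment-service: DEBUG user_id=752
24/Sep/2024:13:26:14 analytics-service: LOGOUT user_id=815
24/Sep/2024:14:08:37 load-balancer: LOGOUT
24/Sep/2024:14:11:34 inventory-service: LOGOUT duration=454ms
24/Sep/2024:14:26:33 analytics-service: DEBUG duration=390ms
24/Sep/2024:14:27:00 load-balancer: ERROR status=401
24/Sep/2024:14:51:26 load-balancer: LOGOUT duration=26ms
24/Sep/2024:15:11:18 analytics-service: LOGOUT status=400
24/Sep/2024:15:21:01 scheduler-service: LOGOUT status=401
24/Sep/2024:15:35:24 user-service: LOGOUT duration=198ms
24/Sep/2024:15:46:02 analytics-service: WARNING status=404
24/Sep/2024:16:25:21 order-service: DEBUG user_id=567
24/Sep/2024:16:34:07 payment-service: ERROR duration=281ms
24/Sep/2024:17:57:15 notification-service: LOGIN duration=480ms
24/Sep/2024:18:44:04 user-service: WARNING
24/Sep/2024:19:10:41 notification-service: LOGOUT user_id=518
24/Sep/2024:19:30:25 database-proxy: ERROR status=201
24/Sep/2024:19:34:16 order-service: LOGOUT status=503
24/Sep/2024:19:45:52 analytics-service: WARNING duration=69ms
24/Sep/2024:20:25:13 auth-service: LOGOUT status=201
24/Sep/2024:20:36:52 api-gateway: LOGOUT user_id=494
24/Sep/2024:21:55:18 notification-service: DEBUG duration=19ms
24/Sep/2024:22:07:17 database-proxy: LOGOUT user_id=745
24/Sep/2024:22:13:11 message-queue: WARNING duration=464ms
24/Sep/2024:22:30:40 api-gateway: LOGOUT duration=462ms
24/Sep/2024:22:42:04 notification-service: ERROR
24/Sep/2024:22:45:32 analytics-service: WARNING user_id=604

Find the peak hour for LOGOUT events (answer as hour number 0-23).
9

To find the peak hour:

1. Group all LOGOUT events by hour
2. Count events in each hour
3. Find hour with maximum count
4. Peak hour: 9 (with 7 events)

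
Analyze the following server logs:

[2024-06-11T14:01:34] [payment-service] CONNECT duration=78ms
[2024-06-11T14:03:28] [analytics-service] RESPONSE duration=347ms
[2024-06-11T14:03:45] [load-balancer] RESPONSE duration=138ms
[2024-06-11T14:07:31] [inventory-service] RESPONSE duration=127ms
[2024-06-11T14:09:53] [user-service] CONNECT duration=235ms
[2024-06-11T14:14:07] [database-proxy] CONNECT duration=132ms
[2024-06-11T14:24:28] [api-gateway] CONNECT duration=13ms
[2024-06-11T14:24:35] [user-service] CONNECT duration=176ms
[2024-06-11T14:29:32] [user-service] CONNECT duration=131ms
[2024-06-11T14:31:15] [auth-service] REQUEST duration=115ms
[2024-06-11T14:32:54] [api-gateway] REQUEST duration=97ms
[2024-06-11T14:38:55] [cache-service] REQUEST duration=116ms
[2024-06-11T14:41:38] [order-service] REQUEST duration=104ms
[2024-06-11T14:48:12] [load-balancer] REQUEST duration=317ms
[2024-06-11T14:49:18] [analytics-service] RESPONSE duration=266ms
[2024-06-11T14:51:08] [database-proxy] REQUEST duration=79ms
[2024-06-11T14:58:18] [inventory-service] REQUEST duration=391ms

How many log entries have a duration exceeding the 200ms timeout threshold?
5

To count timeouts:

1. Threshold: 200ms
2. Extract duration from each log entry
3. Count entries where duration > 200
4. Timeout count: 5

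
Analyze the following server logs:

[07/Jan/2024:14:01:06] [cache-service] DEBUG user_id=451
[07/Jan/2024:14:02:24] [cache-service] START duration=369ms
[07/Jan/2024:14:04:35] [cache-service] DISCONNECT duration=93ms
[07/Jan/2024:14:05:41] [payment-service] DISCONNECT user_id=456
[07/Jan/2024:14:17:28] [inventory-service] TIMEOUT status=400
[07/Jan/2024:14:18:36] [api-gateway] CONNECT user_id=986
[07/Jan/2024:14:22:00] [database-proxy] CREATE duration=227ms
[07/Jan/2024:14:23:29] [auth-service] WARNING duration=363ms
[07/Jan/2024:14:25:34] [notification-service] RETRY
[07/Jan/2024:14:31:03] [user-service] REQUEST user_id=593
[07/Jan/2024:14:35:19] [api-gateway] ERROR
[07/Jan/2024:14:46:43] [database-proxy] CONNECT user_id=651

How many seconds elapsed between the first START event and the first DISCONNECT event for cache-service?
131

To find the time between events:

1. Locate the first START event for cache-service: 07/Jan/2024:14:02:24
2. Locate the first DISCONNECT event for cache-service: 07/Jan/2024:14:04:35
3. Calculate the difference: 07/Jan/2024:14:04:35 - 07/Jan/2024:14:02:24 = 131 seconds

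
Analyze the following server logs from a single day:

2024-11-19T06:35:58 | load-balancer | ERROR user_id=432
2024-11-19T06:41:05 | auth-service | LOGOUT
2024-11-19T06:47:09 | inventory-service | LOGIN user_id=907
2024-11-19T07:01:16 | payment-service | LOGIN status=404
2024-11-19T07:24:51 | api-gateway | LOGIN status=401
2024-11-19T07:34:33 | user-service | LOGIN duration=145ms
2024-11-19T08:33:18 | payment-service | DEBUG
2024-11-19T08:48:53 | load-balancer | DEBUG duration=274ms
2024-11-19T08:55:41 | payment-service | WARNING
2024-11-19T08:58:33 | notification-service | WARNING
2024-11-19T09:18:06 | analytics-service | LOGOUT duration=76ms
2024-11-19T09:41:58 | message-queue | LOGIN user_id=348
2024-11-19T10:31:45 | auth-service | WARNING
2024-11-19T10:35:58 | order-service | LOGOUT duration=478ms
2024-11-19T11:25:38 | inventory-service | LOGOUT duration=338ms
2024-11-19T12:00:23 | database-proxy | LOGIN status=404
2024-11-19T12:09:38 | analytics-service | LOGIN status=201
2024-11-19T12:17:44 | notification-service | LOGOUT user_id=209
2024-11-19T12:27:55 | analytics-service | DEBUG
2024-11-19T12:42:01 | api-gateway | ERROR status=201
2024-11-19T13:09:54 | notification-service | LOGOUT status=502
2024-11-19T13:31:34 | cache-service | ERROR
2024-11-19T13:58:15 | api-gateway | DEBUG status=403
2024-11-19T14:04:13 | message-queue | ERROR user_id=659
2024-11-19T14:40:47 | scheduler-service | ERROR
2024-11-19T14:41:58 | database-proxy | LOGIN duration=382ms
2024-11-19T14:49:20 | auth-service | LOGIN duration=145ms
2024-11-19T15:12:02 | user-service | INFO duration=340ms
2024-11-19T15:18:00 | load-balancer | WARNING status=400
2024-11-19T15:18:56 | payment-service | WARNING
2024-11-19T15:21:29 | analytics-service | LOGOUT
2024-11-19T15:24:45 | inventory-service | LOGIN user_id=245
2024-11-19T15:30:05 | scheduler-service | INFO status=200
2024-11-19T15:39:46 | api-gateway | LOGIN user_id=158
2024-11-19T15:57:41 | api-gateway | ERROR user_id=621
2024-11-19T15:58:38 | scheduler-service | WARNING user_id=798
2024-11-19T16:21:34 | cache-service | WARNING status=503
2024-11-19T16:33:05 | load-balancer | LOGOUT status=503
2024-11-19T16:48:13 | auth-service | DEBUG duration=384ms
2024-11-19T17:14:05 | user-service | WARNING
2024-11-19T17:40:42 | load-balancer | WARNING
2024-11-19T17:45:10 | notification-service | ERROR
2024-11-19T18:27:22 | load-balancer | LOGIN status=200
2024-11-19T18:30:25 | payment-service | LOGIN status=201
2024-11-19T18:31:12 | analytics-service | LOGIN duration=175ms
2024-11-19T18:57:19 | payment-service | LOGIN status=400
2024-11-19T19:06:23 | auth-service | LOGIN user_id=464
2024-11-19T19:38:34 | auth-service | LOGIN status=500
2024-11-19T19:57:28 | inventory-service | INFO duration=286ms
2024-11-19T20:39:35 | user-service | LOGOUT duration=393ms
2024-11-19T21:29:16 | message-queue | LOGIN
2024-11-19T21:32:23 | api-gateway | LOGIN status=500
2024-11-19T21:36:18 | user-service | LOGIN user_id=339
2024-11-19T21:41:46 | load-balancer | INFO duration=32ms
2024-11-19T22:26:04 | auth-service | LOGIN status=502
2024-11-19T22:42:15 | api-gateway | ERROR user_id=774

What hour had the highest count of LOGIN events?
18

To find the peak hour:

1. Group all LOGIN events by hour
2. Count events in each hour
3. Find hour with maximum count
4. Peak hour: 18 (with 4 events)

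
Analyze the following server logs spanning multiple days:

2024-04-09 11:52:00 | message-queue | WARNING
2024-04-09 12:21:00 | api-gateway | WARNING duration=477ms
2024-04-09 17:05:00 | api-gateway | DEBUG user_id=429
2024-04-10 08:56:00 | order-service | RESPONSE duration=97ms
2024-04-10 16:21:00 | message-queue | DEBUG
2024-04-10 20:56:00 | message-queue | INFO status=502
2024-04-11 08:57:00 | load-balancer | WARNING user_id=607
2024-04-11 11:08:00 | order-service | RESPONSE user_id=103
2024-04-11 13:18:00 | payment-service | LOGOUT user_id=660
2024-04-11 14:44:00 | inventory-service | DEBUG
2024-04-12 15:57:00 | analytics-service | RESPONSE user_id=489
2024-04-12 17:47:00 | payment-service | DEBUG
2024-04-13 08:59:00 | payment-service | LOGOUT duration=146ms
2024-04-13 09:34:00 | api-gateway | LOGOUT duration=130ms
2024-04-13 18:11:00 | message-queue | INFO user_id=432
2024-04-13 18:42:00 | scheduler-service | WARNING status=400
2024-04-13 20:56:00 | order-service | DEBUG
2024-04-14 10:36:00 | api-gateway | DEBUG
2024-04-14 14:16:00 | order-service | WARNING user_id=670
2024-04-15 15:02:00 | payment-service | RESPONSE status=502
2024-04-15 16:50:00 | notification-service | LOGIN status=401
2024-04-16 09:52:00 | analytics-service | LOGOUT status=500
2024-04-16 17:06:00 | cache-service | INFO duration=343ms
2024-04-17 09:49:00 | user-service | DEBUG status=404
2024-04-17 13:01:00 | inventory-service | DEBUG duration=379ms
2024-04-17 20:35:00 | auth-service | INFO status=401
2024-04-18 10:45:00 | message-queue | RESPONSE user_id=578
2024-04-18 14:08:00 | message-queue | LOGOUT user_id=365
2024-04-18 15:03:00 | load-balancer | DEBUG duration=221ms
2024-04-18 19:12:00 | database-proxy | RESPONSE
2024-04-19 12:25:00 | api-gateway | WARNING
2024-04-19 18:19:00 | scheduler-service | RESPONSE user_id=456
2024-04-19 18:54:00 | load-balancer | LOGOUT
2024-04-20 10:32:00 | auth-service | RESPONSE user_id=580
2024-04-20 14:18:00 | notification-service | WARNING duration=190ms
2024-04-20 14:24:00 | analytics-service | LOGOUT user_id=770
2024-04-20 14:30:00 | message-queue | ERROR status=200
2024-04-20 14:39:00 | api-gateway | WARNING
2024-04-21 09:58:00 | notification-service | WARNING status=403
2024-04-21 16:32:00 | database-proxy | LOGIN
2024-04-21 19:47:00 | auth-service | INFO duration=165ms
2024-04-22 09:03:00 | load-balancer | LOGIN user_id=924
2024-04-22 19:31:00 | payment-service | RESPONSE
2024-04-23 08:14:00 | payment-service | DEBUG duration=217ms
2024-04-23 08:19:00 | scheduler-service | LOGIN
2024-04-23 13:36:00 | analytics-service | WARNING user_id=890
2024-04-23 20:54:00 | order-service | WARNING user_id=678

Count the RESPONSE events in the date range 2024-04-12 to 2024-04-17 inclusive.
2

To filter by date range:

1. Date range: 2024-04-12 through 2024-04-17, both dates inclusive
2. Filter for RESPONSE events whose date falls in this range
3. Count matching events: 2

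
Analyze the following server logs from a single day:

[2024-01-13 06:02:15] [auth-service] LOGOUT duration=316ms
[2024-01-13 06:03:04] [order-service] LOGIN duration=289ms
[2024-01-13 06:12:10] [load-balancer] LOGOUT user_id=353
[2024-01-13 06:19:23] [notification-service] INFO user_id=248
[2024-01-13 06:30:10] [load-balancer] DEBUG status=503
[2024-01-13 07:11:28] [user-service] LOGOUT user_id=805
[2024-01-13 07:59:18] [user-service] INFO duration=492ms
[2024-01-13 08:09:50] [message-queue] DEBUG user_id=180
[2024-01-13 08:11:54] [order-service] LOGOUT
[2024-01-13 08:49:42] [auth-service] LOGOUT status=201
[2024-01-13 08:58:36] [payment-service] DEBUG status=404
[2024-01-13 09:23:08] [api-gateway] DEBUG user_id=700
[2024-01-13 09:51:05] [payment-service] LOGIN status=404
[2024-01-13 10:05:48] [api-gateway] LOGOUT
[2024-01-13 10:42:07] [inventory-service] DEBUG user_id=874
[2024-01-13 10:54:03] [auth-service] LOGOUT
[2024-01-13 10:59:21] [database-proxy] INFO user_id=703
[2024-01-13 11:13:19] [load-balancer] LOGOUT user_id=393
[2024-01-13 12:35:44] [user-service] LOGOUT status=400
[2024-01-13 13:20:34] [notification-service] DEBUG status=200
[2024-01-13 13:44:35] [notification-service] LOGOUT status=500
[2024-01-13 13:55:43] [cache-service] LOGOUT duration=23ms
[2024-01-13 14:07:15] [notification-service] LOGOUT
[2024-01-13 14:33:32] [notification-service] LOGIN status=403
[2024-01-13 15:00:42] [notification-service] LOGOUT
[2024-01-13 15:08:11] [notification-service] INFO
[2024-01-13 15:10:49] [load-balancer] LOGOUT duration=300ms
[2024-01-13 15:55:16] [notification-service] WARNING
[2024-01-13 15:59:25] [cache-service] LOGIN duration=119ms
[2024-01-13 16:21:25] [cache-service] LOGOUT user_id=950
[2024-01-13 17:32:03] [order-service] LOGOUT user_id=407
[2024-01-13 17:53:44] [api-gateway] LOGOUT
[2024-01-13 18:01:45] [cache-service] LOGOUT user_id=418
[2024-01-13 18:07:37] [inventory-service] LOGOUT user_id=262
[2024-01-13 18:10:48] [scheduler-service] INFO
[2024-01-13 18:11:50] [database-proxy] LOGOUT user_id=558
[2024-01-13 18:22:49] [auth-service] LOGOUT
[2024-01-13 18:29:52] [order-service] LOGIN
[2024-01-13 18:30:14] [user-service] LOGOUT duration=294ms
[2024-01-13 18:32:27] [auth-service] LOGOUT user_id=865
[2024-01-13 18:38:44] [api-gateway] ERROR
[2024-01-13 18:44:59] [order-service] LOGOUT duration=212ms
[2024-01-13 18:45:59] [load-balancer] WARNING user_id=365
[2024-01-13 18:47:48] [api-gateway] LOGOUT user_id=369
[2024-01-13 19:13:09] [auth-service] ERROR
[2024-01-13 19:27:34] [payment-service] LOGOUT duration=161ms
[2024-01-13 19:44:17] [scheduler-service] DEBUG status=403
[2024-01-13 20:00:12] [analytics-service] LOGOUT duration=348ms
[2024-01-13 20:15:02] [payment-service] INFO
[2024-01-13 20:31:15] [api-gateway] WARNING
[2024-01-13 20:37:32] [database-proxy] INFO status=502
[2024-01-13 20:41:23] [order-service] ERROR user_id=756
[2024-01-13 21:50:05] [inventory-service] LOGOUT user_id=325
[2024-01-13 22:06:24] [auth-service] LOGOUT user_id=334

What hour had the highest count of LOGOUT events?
18

To find the peak hour:

1. Group all LOGOUT events by hour
2. Count events in each hour
3. Find hour with maximum count
4. Peak hour: 18 (with 8 events)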